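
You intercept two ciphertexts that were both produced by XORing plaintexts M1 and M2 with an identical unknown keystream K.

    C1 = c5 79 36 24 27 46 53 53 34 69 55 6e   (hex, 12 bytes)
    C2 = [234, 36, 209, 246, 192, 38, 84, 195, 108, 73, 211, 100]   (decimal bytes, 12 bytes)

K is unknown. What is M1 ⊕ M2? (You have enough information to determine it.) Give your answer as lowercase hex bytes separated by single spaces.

2f 5d e7 d2 e7 60 07 90 58 20 86 0a

C1 ⊕ C2 = (M1 ⊕ K) ⊕ (M2 ⊕ K) = M1 ⊕ M2 — the shared key cancels under XOR.
byte 0: 11000101 ⊕ 11101010 = 00101111
byte 1: 01111001 ⊕ 00100100 = 01011101
byte 2: 00110110 ⊕ 11010001 = 11100111
byte 3: 00100100 ⊕ 11110110 = 11010010
byte 4: 00100111 ⊕ 11000000 = 11100111
byte 5: 01000110 ⊕ 00100110 = 01100000
byte 6: 01010011 ⊕ 01010100 = 00000111
byte 7: 01010011 ⊕ 11000011 = 10010000
byte 8: 00110100 ⊕ 01101100 = 01011000
byte 9: 01101001 ⊕ 01001001 = 00100000
byte 10: 01010101 ⊕ 11010011 = 10000110
byte 11: 01101110 ⊕ 01100100 = 00001010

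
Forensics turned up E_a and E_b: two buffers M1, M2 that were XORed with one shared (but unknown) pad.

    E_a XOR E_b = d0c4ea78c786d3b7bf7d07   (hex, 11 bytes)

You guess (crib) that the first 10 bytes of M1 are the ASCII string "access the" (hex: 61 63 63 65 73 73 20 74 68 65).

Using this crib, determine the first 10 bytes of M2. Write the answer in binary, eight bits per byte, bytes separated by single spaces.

10110001 10100111 10001001 00011101 10110100 11110101 11110011 11000011 11010111 00011000

Since E_a ⊕ E_b = M1 ⊕ M2, XORing with the guessed M1 bytes yields the corresponding M2 bytes: M2 = (E_a ⊕ E_b) ⊕ M1.
d0 XOR 61 = b1
c4 XOR 63 = a7
ea XOR 63 = 89
78 XOR 65 = 1d
c7 XOR 73 = b4
86 XOR 73 = f5
d3 XOR 20 = f3
b7 XOR 74 = c3
bf XOR 68 = d7
7d XOR 65 = 18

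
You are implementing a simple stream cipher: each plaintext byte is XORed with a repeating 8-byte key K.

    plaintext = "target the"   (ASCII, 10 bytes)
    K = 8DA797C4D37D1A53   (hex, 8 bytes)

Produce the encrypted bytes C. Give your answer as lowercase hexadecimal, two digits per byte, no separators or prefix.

The 8-byte key repeats, so the effective keystream is 8d a7 97 c4 d3 7d 1a 53 8d a7.
byte 0: 74 XOR 8d = f9
byte 1: 61 XOR a7 = c6
byte 2: 72 XOR 97 = e5
byte 3: 67 XOR c4 = a3
byte 4: 65 XOR d3 = b6
byte 5: 74 XOR 7d = 09
byte 6: 20 XOR 1a = 3a
byte 7: 74 XOR 53 = 27
byte 8: 68 XOR 8d = e5
byte 9: 65 XOR a7 = c2

f9c6e5a3b6093a27e5c2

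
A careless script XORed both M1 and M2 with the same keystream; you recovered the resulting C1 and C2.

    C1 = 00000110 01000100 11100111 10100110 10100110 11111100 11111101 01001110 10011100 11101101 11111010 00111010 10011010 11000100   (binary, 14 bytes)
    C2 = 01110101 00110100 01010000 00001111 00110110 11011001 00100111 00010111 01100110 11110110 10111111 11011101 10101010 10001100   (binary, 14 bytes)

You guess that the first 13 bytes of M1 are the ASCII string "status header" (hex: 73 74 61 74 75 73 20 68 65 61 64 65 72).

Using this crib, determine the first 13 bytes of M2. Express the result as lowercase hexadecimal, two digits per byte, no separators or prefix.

First, C1 ⊕ C2 = (M1 ⊕ K) ⊕ (M2 ⊕ K) = M1 ⊕ M2, so the key drops out. Then M2 = (M1 ⊕ M2) ⊕ M1 over the first 13 bytes.
byte 0: (06 ^ 75) ^ 73 = 73 ^ 73 = 00
byte 1: (44 ^ 34) ^ 74 = 70 ^ 74 = 04
byte 2: (e7 ^ 50) ^ 61 = b7 ^ 61 = d6
byte 3: (a6 ^ 0f) ^ 74 = a9 ^ 74 = dd
byte 4: (a6 ^ 36) ^ 75 = 90 ^ 75 = e5
byte 5: (fc ^ d9) ^ 73 = 25 ^ 73 = 56
byte 6: (fd ^ 27) ^ 20 = da ^ 20 = fa
byte 7: (4e ^ 17) ^ 68 = 59 ^ 68 = 31
byte 8: (9c ^ 66) ^ 65 = fa ^ 65 = 9f
byte 9: (ed ^ f6) ^ 61 = 1b ^ 61 = 7a
byte 10: (fa ^ bf) ^ 64 = 45 ^ 64 = 21
byte 11: (3a ^ dd) ^ 65 = e7 ^ 65 = 82
byte 12: (9a ^ aa) ^ 72 = 30 ^ 72 = 42

0004d6dde556fa319f7a218242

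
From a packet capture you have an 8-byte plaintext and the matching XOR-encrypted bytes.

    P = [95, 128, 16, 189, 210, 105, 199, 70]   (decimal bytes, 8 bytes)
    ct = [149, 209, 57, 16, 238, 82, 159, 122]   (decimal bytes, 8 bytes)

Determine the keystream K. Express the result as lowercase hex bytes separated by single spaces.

ca 51 29 ad 3c 3b 58 3c

Since ct = P ⊕ K, XORing both sides with P gives K = P ⊕ ct.
byte 0: 01011111 xor 10010101 = 11001010
byte 1: 10000000 xor 11010001 = 01010001
byte 2: 00010000 xor 00111001 = 00101001
byte 3: 10111101 xor 00010000 = 10101101
byte 4: 11010010 xor 11101110 = 00111100
byte 5: 01101001 xor 01010010 = 00111011
byte 6: 11000111 xor 10011111 = 01011000
byte 7: 01000110 xor 01111010 = 00111100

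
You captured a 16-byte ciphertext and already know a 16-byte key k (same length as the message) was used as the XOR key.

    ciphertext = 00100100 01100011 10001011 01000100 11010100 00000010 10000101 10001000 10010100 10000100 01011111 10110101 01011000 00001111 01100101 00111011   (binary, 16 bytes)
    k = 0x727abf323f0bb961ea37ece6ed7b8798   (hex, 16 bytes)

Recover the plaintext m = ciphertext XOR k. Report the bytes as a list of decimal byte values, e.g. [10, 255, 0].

[86, 25, 52, 118, 235, 9, 60, 233, 126, 179, 179, 83, 181, 116, 226, 163]

XOR is its own inverse, so applying the key byte-wise gives the result directly.
24 XOR 72 = 56
63 XOR 7a = 19
8b XOR bf = 34
44 XOR 32 = 76
d4 XOR 3f = eb
02 XOR 0b = 09
85 XOR b9 = 3c
88 XOR 61 = e9
94 XOR ea = 7e
84 XOR 37 = b3
5f XOR ec = b3
b5 XOR e6 = 53
58 XOR ed = b5
0f XOR 7b = 74
65 XOR 87 = e2
3b XOR 98 = a3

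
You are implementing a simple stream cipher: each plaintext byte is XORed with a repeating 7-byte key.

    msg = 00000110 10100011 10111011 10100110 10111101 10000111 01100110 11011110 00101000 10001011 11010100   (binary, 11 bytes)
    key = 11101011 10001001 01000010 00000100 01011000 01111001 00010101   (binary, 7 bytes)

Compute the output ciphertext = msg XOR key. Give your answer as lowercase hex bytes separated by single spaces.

ed 2a f9 a2 e5 fe 73 35 a1 c9 d0

The 7-byte key repeats, so the effective keystream is eb 89 42 04 58 79 15 eb 89 42 04.
byte 0: 06 xor eb = ed
byte 1: a3 xor 89 = 2a
byte 2: bb xor 42 = f9
byte 3: a6 xor 04 = a2
byte 4: bd xor 58 = e5
byte 5: 87 xor 79 = fe
byte 6: 66 xor 15 = 73
byte 7: de xor eb = 35
byte 8: 28 xor 89 = a1
byte 9: 8b xor 42 = c9
byte 10: d4 xor 04 = d0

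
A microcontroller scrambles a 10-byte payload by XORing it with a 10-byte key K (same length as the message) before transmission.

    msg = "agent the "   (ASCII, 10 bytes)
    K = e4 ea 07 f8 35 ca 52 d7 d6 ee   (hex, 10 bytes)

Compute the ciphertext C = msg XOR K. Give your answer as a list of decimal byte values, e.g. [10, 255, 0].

[133, 141, 98, 150, 65, 234, 38, 191, 179, 206]

XOR is its own inverse, so applying the key byte-wise gives the result directly.
61 xor e4 = 85
67 xor ea = 8d
65 xor 07 = 62
6e xor f8 = 96
74 xor 35 = 41
20 xor ca = ea
74 xor 52 = 26
68 xor d7 = bf
65 xor d6 = b3
20 xor ee = ce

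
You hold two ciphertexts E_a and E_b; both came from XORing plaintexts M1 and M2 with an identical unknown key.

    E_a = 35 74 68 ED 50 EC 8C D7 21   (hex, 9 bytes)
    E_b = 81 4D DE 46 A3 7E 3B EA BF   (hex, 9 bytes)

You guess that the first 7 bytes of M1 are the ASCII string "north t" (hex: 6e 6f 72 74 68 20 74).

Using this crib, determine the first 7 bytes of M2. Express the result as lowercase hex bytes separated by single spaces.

da 56 c4 df 9b b2 c3

First, E_a ⊕ E_b = (M1 ⊕ K) ⊕ (M2 ⊕ K) = M1 ⊕ M2, so the key drops out. Then M2 = (M1 ⊕ M2) ⊕ M1 over the first 7 bytes.
byte 0: (35 XOR 81) XOR 6e = b4 XOR 6e = da
byte 1: (74 XOR 4d) XOR 6f = 39 XOR 6f = 56
byte 2: (68 XOR de) XOR 72 = b6 XOR 72 = c4
byte 3: (ed XOR 46) XOR 74 = ab XOR 74 = df
byte 4: (50 XOR a3) XOR 68 = f3 XOR 68 = 9b
byte 5: (ec XOR 7e) XOR 20 = 92 XOR 20 = b2
byte 6: (8c XOR 3b) XOR 74 = b7 XOR 74 = c3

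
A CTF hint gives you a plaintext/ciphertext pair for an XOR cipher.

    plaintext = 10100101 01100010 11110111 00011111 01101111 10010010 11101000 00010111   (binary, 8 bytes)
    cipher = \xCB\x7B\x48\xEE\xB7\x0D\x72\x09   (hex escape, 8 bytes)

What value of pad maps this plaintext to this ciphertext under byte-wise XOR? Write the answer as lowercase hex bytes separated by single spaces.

Since cipher = plaintext ⊕ pad, XORing both sides with plaintext gives pad = plaintext ⊕ cipher.
a5 ⊕ cb = 6e
62 ⊕ 7b = 19
f7 ⊕ 48 = bf
1f ⊕ ee = f1
6f ⊕ b7 = d8
92 ⊕ 0d = 9f
e8 ⊕ 72 = 9a
17 ⊕ 09 = 1e

6e 19 bf f1 d8 9f 9a 1e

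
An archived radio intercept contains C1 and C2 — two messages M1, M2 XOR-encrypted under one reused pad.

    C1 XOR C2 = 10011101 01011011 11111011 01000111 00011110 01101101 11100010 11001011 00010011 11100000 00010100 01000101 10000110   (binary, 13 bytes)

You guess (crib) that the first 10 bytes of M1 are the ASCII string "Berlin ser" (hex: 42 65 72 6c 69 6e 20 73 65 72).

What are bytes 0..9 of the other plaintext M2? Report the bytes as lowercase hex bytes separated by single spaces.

df 3e 89 2b 77 03 c2 b8 76 92

Since C1 ⊕ C2 = M1 ⊕ M2, XORing with the guessed M1 bytes yields the corresponding M2 bytes: M2 = (C1 ⊕ C2) ⊕ M1.
9d XOR 42 = df
5b XOR 65 = 3e
fb XOR 72 = 89
47 XOR 6c = 2b
1e XOR 69 = 77
6d XOR 6e = 03
e2 XOR 20 = c2
cb XOR 73 = b8
13 XOR 65 = 76
e0 XOR 72 = 92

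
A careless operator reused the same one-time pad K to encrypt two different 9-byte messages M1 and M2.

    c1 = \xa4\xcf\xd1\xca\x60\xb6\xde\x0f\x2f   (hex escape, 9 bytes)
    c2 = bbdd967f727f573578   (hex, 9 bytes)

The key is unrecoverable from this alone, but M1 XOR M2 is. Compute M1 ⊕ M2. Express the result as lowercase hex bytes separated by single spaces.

c1 ⊕ c2 = (M1 ⊕ K) ⊕ (M2 ⊕ K) = M1 ⊕ M2 — the shared key cancels under XOR.
byte 0: 164 ^ 187 =  31
byte 1: 207 ^ 221 =  18
byte 2: 209 ^ 150 =  71
byte 3: 202 ^ 127 = 181
byte 4:  96 ^ 114 =  18
byte 5: 182 ^ 127 = 201
byte 6: 222 ^  87 = 137
byte 7:  15 ^  53 =  58
byte 8:  47 ^ 120 =  87

1f 12 47 b5 12 c9 89 3a 57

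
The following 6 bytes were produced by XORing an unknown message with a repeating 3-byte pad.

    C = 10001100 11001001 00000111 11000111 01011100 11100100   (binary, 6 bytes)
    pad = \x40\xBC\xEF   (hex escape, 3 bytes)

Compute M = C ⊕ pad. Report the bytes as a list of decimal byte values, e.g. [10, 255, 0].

[204, 117, 232, 135, 224, 11]

The 3-byte key repeats, so the effective keystream is 40 bc ef 40 bc ef.
byte 0: 8c ^ 40 = cc
byte 1: c9 ^ bc = 75
byte 2: 07 ^ ef = e8
byte 3: c7 ^ 40 = 87
byte 4: 5c ^ bc = e0
byte 5: e4 ^ ef = 0b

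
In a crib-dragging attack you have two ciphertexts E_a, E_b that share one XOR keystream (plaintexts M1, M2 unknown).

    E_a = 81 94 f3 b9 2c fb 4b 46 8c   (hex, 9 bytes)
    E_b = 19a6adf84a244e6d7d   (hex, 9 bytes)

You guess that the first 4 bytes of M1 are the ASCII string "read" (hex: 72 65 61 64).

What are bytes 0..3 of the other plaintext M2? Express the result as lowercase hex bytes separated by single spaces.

First, E_a ⊕ E_b = (M1 ⊕ K) ⊕ (M2 ⊕ K) = M1 ⊕ M2, so the key drops out. Then M2 = (M1 ⊕ M2) ⊕ M1 over the first 4 bytes.
byte 0: (81 ^ 19) ^ 72 = 98 ^ 72 = ea
byte 1: (94 ^ a6) ^ 65 = 32 ^ 65 = 57
byte 2: (f3 ^ ad) ^ 61 = 5e ^ 61 = 3f
byte 3: (b9 ^ f8) ^ 64 = 41 ^ 64 = 25

ea 57 3f 25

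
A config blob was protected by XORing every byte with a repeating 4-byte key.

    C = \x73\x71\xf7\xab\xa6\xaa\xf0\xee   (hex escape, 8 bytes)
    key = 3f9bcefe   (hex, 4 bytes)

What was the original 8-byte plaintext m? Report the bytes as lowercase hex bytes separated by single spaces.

4c ea 39 55 99 31 3e 10

The 4-byte key repeats, so the effective keystream is 3f 9b ce fe 3f 9b ce fe.
byte 0: 01110011 ⊕ 00111111 = 01001100
byte 1: 01110001 ⊕ 10011011 = 11101010
byte 2: 11110111 ⊕ 11001110 = 00111001
byte 3: 10101011 ⊕ 11111110 = 01010101
byte 4: 10100110 ⊕ 00111111 = 10011001
byte 5: 10101010 ⊕ 10011011 = 00110001
byte 6: 11110000 ⊕ 11001110 = 00111110
byte 7: 11101110 ⊕ 11111110 = 00010000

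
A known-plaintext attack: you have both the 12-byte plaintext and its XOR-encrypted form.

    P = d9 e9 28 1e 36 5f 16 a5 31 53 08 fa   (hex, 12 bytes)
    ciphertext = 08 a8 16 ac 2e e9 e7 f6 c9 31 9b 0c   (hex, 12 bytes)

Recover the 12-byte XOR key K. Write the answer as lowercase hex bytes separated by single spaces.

d1 41 3e b2 18 b6 f1 53 f8 62 93 f6

Since ciphertext = P ⊕ K, XORing both sides with P gives K = P ⊕ ciphertext.
217 ^   8 = 209
233 ^ 168 =  65
 40 ^  22 =  62
 30 ^ 172 = 178
 54 ^  46 =  24
 95 ^ 233 = 182
 22 ^ 231 = 241
165 ^ 246 =  83
 49 ^ 201 = 248
 83 ^  49 =  98
  8 ^ 155 = 147
250 ^  12 = 246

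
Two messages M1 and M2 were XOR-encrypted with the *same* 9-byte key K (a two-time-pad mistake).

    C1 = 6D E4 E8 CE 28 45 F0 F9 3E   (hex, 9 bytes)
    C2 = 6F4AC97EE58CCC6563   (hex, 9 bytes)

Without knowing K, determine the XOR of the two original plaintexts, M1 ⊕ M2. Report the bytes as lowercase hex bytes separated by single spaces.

02 ae 21 b0 cd c9 3c 9c 5d

C1 ⊕ C2 = (M1 ⊕ K) ⊕ (M2 ⊕ K) = M1 ⊕ M2 — the shared key cancels under XOR.
109 ^ 111 =   2
228 ^  74 = 174
232 ^ 201 =  33
206 ^ 126 = 176
 40 ^ 229 = 205
 69 ^ 140 = 201
240 ^ 204 =  60
249 ^ 101 = 156
 62 ^  99 =  93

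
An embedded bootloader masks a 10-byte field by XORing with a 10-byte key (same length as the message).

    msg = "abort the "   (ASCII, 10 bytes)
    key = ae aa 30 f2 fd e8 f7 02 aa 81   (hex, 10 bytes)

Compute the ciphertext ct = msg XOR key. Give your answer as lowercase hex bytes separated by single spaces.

byte 0: 61 ^ ae = cf
byte 1: 62 ^ aa = c8
byte 2: 6f ^ 30 = 5f
byte 3: 72 ^ f2 = 80
byte 4: 74 ^ fd = 89
byte 5: 20 ^ e8 = c8
byte 6: 74 ^ f7 = 83
byte 7: 68 ^ 02 = 6a
byte 8: 65 ^ aa = cf
byte 9: 20 ^ 81 = a1

cf c8 5f 80 89 c8 83 6a cf a1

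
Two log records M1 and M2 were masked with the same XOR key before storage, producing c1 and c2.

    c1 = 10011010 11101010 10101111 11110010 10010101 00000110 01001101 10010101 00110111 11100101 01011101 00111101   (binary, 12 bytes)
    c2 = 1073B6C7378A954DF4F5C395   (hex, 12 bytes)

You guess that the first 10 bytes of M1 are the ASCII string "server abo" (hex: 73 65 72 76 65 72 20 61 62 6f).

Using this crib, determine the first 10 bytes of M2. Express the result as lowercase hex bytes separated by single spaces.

f9 fc 6b 43 c7 fe f8 b9 a1 7f

First, c1 ⊕ c2 = (M1 ⊕ K) ⊕ (M2 ⊕ K) = M1 ⊕ M2, so the key drops out. Then M2 = (M1 ⊕ M2) ⊕ M1 over the first 10 bytes.
byte 0: (9a xor 10) xor 73 = 8a xor 73 = f9
byte 1: (ea xor 73) xor 65 = 99 xor 65 = fc
byte 2: (af xor b6) xor 72 = 19 xor 72 = 6b
byte 3: (f2 xor c7) xor 76 = 35 xor 76 = 43
byte 4: (95 xor 37) xor 65 = a2 xor 65 = c7
byte 5: (06 xor 8a) xor 72 = 8c xor 72 = fe
byte 6: (4d xor 95) xor 20 = d8 xor 20 = f8
byte 7: (95 xor 4d) xor 61 = d8 xor 61 = b9
byte 8: (37 xor f4) xor 62 = c3 xor 62 = a1
byte 9: (e5 xor f5) xor 6f = 10 xor 6f = 7f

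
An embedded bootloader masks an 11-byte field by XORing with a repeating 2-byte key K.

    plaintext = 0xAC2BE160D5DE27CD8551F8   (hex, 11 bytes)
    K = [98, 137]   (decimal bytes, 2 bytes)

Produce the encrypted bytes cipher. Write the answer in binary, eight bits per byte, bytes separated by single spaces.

The 2-byte key repeats, so the effective keystream is 62 89 62 89 62 89 62 89 62 89 62.
byte 0: ac ⊕ 62 = ce
byte 1: 2b ⊕ 89 = a2
byte 2: e1 ⊕ 62 = 83
byte 3: 60 ⊕ 89 = e9
byte 4: d5 ⊕ 62 = b7
byte 5: de ⊕ 89 = 57
byte 6: 27 ⊕ 62 = 45
byte 7: cd ⊕ 89 = 44
byte 8: 85 ⊕ 62 = e7
byte 9: 51 ⊕ 89 = d8
byte 10: f8 ⊕ 62 = 9a

11001110 10100010 10000011 11101001 10110111 01010111 01000101 01000100 11100111 11011000 10011010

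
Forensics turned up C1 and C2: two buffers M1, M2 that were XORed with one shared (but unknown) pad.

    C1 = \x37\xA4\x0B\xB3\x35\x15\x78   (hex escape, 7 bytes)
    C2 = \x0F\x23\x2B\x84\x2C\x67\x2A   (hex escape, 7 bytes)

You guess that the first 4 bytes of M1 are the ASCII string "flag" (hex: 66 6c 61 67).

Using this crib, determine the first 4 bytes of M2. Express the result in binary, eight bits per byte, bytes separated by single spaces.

01011110 11101011 01000001 01010000

First, C1 ⊕ C2 = (M1 ⊕ K) ⊕ (M2 ⊕ K) = M1 ⊕ M2, so the key drops out. Then M2 = (M1 ⊕ M2) ⊕ M1 over the first 4 bytes.
byte 0: (37 XOR 0f) XOR 66 = 38 XOR 66 = 5e
byte 1: (a4 XOR 23) XOR 6c = 87 XOR 6c = eb
byte 2: (0b XOR 2b) XOR 61 = 20 XOR 61 = 41
byte 3: (b3 XOR 84) XOR 67 = 37 XOR 67 = 50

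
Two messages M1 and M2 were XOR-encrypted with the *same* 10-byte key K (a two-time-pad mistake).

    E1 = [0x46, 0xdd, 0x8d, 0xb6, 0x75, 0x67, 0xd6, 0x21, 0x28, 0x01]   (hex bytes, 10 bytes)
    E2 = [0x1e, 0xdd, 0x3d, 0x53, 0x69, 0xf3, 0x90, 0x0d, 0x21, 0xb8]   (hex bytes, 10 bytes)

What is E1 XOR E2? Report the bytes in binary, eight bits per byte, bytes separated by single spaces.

E1 ⊕ E2 = (M1 ⊕ K) ⊕ (M2 ⊕ K) = M1 ⊕ M2 — the shared key cancels under XOR.
byte 0: 46 XOR 1e = 58
byte 1: dd XOR dd = 00
byte 2: 8d XOR 3d = b0
byte 3: b6 XOR 53 = e5
byte 4: 75 XOR 69 = 1c
byte 5: 67 XOR f3 = 94
byte 6: d6 XOR 90 = 46
byte 7: 21 XOR 0d = 2c
byte 8: 28 XOR 21 = 09
byte 9: 01 XOR b8 = b9

01011000 00000000 10110000 11100101 00011100 10010100 01000110 00101100 00001001 10111001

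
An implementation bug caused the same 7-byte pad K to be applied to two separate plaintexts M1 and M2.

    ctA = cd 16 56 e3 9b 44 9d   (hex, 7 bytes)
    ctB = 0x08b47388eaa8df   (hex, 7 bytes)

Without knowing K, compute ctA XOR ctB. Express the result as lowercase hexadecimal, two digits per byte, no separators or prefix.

c5a2256b71ec42

ctA ⊕ ctB = (M1 ⊕ K) ⊕ (M2 ⊕ K) = M1 ⊕ M2 — the shared key cancels under XOR.
byte 0: cd ⊕ 08 = c5
byte 1: 16 ⊕ b4 = a2
byte 2: 56 ⊕ 73 = 25
byte 3: e3 ⊕ 88 = 6b
byte 4: 9b ⊕ ea = 71
byte 5: 44 ⊕ a8 = ec
byte 6: 9d ⊕ df = 42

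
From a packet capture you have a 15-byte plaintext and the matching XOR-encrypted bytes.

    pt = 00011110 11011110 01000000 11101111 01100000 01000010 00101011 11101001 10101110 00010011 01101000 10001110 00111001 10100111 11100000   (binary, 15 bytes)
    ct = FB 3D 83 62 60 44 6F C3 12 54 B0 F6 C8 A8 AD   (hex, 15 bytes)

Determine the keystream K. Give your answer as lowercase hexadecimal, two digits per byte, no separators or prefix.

e5e3c38d0006442abc47d878f10f4d

Since ct = pt ⊕ K, XORing both sides with pt gives K = pt ⊕ ct.
1e xor fb = e5
de xor 3d = e3
40 xor 83 = c3
ef xor 62 = 8d
60 xor 60 = 00
42 xor 44 = 06
2b xor 6f = 44
e9 xor c3 = 2a
ae xor 12 = bc
13 xor 54 = 47
68 xor b0 = d8
8e xor f6 = 78
39 xor c8 = f1
a7 xor a8 = 0f
e0 xor ad = 4d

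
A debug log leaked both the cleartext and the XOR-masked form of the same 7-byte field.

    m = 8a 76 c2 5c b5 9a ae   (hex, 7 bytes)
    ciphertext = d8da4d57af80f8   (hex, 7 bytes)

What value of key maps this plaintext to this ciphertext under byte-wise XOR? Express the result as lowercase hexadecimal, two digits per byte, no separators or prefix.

52ac8f0b1a1a56

Since ciphertext = m ⊕ key, XORing both sides with m gives key = m ⊕ ciphertext.
10001010 XOR 11011000 = 01010010
01110110 XOR 11011010 = 10101100
11000010 XOR 01001101 = 10001111
01011100 XOR 01010111 = 00001011
10110101 XOR 10101111 = 00011010
10011010 XOR 10000000 = 00011010
10101110 XOR 11111000 = 01010110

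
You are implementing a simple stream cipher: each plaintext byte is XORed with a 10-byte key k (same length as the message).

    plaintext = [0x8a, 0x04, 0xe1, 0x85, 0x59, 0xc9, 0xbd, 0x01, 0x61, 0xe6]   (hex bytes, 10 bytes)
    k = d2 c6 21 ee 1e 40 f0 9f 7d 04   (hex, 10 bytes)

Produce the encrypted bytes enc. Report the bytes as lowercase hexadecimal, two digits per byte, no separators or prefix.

8a ^ d2 = 58
04 ^ c6 = c2
e1 ^ 21 = c0
85 ^ ee = 6b
59 ^ 1e = 47
c9 ^ 40 = 89
bd ^ f0 = 4d
01 ^ 9f = 9e
61 ^ 7d = 1c
e6 ^ 04 = e2

58c2c06b47894d9e1ce2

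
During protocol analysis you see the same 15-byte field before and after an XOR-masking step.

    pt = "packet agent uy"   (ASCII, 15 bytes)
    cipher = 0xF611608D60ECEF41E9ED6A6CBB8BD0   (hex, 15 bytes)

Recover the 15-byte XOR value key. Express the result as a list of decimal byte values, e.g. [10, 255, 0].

[134, 112, 3, 230, 5, 152, 207, 32, 142, 136, 4, 24, 155, 254, 169]

Since cipher = pt ⊕ key, XORing both sides with pt gives key = pt ⊕ cipher.
byte 0: 70 ^ f6 = 86
byte 1: 61 ^ 11 = 70
byte 2: 63 ^ 60 = 03
byte 3: 6b ^ 8d = e6
byte 4: 65 ^ 60 = 05
byte 5: 74 ^ ec = 98
byte 6: 20 ^ ef = cf
byte 7: 61 ^ 41 = 20
byte 8: 67 ^ e9 = 8e
byte 9: 65 ^ ed = 88
byte 10: 6e ^ 6a = 04
byte 11: 74 ^ 6c = 18
byte 12: 20 ^ bb = 9b
byte 13: 75 ^ 8b = fe
byte 14: 79 ^ d0 = a9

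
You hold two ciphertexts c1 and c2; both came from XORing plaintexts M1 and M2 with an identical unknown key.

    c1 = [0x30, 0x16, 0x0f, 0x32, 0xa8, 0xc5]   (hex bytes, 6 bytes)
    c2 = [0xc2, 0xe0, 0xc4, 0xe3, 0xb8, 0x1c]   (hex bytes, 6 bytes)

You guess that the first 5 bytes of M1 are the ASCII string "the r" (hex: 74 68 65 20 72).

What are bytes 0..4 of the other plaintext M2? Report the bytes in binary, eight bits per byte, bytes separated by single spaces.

10000110 10011110 10101110 11110001 01100010

First, c1 ⊕ c2 = (M1 ⊕ K) ⊕ (M2 ⊕ K) = M1 ⊕ M2, so the key drops out. Then M2 = (M1 ⊕ M2) ⊕ M1 over the first 5 bytes.
byte 0: (30 ⊕ c2) ⊕ 74 = f2 ⊕ 74 = 86
byte 1: (16 ⊕ e0) ⊕ 68 = f6 ⊕ 68 = 9e
byte 2: (0f ⊕ c4) ⊕ 65 = cb ⊕ 65 = ae
byte 3: (32 ⊕ e3) ⊕ 20 = d1 ⊕ 20 = f1
byte 4: (a8 ⊕ b8) ⊕ 72 = 10 ⊕ 72 = 62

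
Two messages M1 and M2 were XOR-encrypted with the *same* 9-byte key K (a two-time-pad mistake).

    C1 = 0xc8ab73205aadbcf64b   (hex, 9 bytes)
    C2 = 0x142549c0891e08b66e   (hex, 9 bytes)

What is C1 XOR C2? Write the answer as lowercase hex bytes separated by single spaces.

C1 ⊕ C2 = (M1 ⊕ K) ⊕ (M2 ⊕ K) = M1 ⊕ M2 — the shared key cancels under XOR.
11001000 XOR 00010100 = 11011100
10101011 XOR 00100101 = 10001110
01110011 XOR 01001001 = 00111010
00100000 XOR 11000000 = 11100000
01011010 XOR 10001001 = 11010011
10101101 XOR 00011110 = 10110011
10111100 XOR 00001000 = 10110100
11110110 XOR 10110110 = 01000000
01001011 XOR 01101110 = 00100101

dc 8e 3a e0 d3 b3 b4 40 25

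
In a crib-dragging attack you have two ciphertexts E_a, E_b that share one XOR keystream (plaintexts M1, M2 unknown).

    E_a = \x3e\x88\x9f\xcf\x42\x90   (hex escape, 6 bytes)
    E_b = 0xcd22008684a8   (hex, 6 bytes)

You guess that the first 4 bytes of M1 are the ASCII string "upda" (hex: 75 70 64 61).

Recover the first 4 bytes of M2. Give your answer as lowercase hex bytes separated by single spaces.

86 da fb 28

First, E_a ⊕ E_b = (M1 ⊕ K) ⊕ (M2 ⊕ K) = M1 ⊕ M2, so the key drops out. Then M2 = (M1 ⊕ M2) ⊕ M1 over the first 4 bytes.
byte 0: (3e xor cd) xor 75 = f3 xor 75 = 86
byte 1: (88 xor 22) xor 70 = aa xor 70 = da
byte 2: (9f xor 00) xor 64 = 9f xor 64 = fb
byte 3: (cf xor 86) xor 61 = 49 xor 61 = 28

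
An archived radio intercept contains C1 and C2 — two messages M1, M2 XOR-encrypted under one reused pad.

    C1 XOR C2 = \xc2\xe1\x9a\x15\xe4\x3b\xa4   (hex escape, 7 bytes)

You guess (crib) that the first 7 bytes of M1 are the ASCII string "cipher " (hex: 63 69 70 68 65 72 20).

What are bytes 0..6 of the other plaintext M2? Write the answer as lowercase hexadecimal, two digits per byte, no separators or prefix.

Since C1 ⊕ C2 = M1 ⊕ M2, XORing with the guessed M1 bytes yields the corresponding M2 bytes: M2 = (C1 ⊕ C2) ⊕ M1.
byte 0: c2 ⊕ 63 = a1
byte 1: e1 ⊕ 69 = 88
byte 2: 9a ⊕ 70 = ea
byte 3: 15 ⊕ 68 = 7d
byte 4: e4 ⊕ 65 = 81
byte 5: 3b ⊕ 72 = 49
byte 6: a4 ⊕ 20 = 84

a188ea7d814984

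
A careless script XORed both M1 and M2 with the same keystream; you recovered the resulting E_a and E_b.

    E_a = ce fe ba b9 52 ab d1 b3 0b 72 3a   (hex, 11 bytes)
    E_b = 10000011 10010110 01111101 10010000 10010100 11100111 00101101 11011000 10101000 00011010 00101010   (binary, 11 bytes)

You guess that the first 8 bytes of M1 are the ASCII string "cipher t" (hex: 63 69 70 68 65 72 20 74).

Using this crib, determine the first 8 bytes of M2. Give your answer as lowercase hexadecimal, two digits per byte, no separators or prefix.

2e01b741a33edc1f

First, E_a ⊕ E_b = (M1 ⊕ K) ⊕ (M2 ⊕ K) = M1 ⊕ M2, so the key drops out. Then M2 = (M1 ⊕ M2) ⊕ M1 over the first 8 bytes.
byte 0: (ce xor 83) xor 63 = 4d xor 63 = 2e
byte 1: (fe xor 96) xor 69 = 68 xor 69 = 01
byte 2: (ba xor 7d) xor 70 = c7 xor 70 = b7
byte 3: (b9 xor 90) xor 68 = 29 xor 68 = 41
byte 4: (52 xor 94) xor 65 = c6 xor 65 = a3
byte 5: (ab xor e7) xor 72 = 4c xor 72 = 3e
byte 6: (d1 xor 2d) xor 20 = fc xor 20 = dc
byte 7: (b3 xor d8) xor 74 = 6b xor 74 = 1f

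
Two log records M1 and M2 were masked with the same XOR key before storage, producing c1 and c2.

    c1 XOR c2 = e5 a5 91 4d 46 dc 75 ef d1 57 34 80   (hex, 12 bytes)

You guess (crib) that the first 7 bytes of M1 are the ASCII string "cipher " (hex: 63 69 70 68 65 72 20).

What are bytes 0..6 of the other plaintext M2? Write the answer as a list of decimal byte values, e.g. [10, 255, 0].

Since c1 ⊕ c2 = M1 ⊕ M2, XORing with the guessed M1 bytes yields the corresponding M2 bytes: M2 = (c1 ⊕ c2) ⊕ M1.
11100101 xor 01100011 = 10000110
10100101 xor 01101001 = 11001100
10010001 xor 01110000 = 11100001
01001101 xor 01101000 = 00100101
01000110 xor 01100101 = 00100011
11011100 xor 01110010 = 10101110
01110101 xor 00100000 = 01010101

[134, 204, 225, 37, 35, 174, 85]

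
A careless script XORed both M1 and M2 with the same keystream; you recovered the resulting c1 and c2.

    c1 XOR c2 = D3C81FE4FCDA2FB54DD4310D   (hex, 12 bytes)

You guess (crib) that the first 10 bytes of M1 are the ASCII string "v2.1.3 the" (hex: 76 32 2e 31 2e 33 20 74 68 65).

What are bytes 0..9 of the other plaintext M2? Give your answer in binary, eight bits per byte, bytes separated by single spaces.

10100101 11111010 00110001 11010101 11010010 11101001 00001111 11000001 00100101 10110001

Since c1 ⊕ c2 = M1 ⊕ M2, XORing with the guessed M1 bytes yields the corresponding M2 bytes: M2 = (c1 ⊕ c2) ⊕ M1.
d3 ^ 76 = a5
c8 ^ 32 = fa
1f ^ 2e = 31
e4 ^ 31 = d5
fc ^ 2e = d2
da ^ 33 = e9
2f ^ 20 = 0f
b5 ^ 74 = c1
4d ^ 68 = 25
d4 ^ 65 = b1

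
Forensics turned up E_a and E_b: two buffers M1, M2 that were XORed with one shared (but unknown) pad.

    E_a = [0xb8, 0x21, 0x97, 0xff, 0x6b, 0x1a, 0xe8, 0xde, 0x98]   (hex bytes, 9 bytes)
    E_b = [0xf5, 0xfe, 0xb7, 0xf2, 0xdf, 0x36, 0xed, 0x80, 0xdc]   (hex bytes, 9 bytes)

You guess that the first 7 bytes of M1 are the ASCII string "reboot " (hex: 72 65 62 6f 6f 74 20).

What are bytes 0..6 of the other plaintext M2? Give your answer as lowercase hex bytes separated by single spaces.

3f ba 42 62 db 58 25

First, E_a ⊕ E_b = (M1 ⊕ K) ⊕ (M2 ⊕ K) = M1 ⊕ M2, so the key drops out. Then M2 = (M1 ⊕ M2) ⊕ M1 over the first 7 bytes.
byte 0: (b8 XOR f5) XOR 72 = 4d XOR 72 = 3f
byte 1: (21 XOR fe) XOR 65 = df XOR 65 = ba
byte 2: (97 XOR b7) XOR 62 = 20 XOR 62 = 42
byte 3: (ff XOR f2) XOR 6f = 0d XOR 6f = 62
byte 4: (6b XOR df) XOR 6f = b4 XOR 6f = db
byte 5: (1a XOR 36) XOR 74 = 2c XOR 74 = 58
byte 6: (e8 XOR ed) XOR 20 = 05 XOR 20 = 25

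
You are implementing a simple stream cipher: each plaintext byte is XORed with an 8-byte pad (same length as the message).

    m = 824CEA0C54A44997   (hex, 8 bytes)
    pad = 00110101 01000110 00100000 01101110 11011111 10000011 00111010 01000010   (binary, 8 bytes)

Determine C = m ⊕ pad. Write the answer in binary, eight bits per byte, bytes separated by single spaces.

82 ^ 35 = b7
4c ^ 46 = 0a
ea ^ 20 = ca
0c ^ 6e = 62
54 ^ df = 8b
a4 ^ 83 = 27
49 ^ 3a = 73
97 ^ 42 = d5

10110111 00001010 11001010 01100010 10001011 00100111 01110011 11010101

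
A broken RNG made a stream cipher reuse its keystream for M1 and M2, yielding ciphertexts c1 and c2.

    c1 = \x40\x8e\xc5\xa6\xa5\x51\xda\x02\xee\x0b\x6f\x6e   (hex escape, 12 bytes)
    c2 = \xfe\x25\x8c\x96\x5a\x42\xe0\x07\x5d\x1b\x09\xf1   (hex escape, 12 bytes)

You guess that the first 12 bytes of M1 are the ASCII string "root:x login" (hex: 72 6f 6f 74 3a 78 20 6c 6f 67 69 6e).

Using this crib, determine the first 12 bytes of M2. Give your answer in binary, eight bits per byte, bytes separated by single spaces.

First, c1 ⊕ c2 = (M1 ⊕ K) ⊕ (M2 ⊕ K) = M1 ⊕ M2, so the key drops out. Then M2 = (M1 ⊕ M2) ⊕ M1 over the first 12 bytes.
byte 0: (40 ^ fe) ^ 72 = be ^ 72 = cc
byte 1: (8e ^ 25) ^ 6f = ab ^ 6f = c4
byte 2: (c5 ^ 8c) ^ 6f = 49 ^ 6f = 26
byte 3: (a6 ^ 96) ^ 74 = 30 ^ 74 = 44
byte 4: (a5 ^ 5a) ^ 3a = ff ^ 3a = c5
byte 5: (51 ^ 42) ^ 78 = 13 ^ 78 = 6b
byte 6: (da ^ e0) ^ 20 = 3a ^ 20 = 1a
byte 7: (02 ^ 07) ^ 6c = 05 ^ 6c = 69
byte 8: (ee ^ 5d) ^ 6f = b3 ^ 6f = dc
byte 9: (0b ^ 1b) ^ 67 = 10 ^ 67 = 77
byte 10: (6f ^ 09) ^ 69 = 66 ^ 69 = 0f
byte 11: (6e ^ f1) ^ 6e = 9f ^ 6e = f1

11001100 11000100 00100110 01000100 11000101 01101011 00011010 01101001 11011100 01110111 00001111 11110001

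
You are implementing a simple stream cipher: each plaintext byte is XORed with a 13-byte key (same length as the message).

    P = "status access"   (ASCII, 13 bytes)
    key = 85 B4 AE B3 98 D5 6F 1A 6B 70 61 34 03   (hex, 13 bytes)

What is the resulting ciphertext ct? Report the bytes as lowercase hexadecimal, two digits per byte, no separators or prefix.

73 xor 85 = f6
74 xor b4 = c0
61 xor ae = cf
74 xor b3 = c7
75 xor 98 = ed
73 xor d5 = a6
20 xor 6f = 4f
61 xor 1a = 7b
63 xor 6b = 08
63 xor 70 = 13
65 xor 61 = 04
73 xor 34 = 47
73 xor 03 = 70

f6c0cfc7eda64f7b0813044770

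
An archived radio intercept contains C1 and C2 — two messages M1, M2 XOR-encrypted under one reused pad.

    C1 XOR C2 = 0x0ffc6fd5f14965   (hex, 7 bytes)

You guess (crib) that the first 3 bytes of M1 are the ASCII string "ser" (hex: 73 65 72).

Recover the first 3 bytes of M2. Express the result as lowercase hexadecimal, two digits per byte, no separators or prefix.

Since C1 ⊕ C2 = M1 ⊕ M2, XORing with the guessed M1 bytes yields the corresponding M2 bytes: M2 = (C1 ⊕ C2) ⊕ M1.
byte 0: 0f XOR 73 = 7c
byte 1: fc XOR 65 = 99
byte 2: 6f XOR 72 = 1d

7c991d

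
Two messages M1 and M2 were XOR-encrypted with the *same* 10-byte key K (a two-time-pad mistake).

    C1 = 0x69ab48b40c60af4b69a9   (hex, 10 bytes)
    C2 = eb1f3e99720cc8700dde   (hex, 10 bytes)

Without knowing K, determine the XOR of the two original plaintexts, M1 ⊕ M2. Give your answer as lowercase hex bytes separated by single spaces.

82 b4 76 2d 7e 6c 67 3b 64 77

C1 ⊕ C2 = (M1 ⊕ K) ⊕ (M2 ⊕ K) = M1 ⊕ M2 — the shared key cancels under XOR.
byte 0: 69 ⊕ eb = 82
byte 1: ab ⊕ 1f = b4
byte 2: 48 ⊕ 3e = 76
byte 3: b4 ⊕ 99 = 2d
byte 4: 0c ⊕ 72 = 7e
byte 5: 60 ⊕ 0c = 6c
byte 6: af ⊕ c8 = 67
byte 7: 4b ⊕ 70 = 3b
byte 8: 69 ⊕ 0d = 64
byte 9: a9 ⊕ de = 77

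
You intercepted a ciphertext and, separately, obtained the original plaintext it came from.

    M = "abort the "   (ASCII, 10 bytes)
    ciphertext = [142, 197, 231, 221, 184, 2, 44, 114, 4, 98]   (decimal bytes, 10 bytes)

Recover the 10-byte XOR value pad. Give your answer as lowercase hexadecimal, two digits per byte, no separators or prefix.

efa788afcc22581a6142

Since ciphertext = M ⊕ pad, XORing both sides with M gives pad = M ⊕ ciphertext.
61 XOR 8e = ef
62 XOR c5 = a7
6f XOR e7 = 88
72 XOR dd = af
74 XOR b8 = cc
20 XOR 02 = 22
74 XOR 2c = 58
68 XOR 72 = 1a
65 XOR 04 = 61
20 XOR 62 = 42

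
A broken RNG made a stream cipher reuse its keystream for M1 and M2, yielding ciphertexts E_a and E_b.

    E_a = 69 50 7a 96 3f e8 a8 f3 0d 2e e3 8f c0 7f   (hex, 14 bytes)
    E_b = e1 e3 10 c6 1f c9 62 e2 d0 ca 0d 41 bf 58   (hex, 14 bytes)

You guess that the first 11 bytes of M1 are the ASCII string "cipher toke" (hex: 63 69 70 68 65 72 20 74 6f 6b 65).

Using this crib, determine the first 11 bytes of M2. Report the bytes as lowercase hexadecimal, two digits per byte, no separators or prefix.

ebda1a384553ea65b28f8b

First, E_a ⊕ E_b = (M1 ⊕ K) ⊕ (M2 ⊕ K) = M1 ⊕ M2, so the key drops out. Then M2 = (M1 ⊕ M2) ⊕ M1 over the first 11 bytes.
byte 0: (69 ⊕ e1) ⊕ 63 = 88 ⊕ 63 = eb
byte 1: (50 ⊕ e3) ⊕ 69 = b3 ⊕ 69 = da
byte 2: (7a ⊕ 10) ⊕ 70 = 6a ⊕ 70 = 1a
byte 3: (96 ⊕ c6) ⊕ 68 = 50 ⊕ 68 = 38
byte 4: (3f ⊕ 1f) ⊕ 65 = 20 ⊕ 65 = 45
byte 5: (e8 ⊕ c9) ⊕ 72 = 21 ⊕ 72 = 53
byte 6: (a8 ⊕ 62) ⊕ 20 = ca ⊕ 20 = ea
byte 7: (f3 ⊕ e2) ⊕ 74 = 11 ⊕ 74 = 65
byte 8: (0d ⊕ d0) ⊕ 6f = dd ⊕ 6f = b2
byte 9: (2e ⊕ ca) ⊕ 6b = e4 ⊕ 6b = 8f
byte 10: (e3 ⊕ 0d) ⊕ 65 = ee ⊕ 65 = 8b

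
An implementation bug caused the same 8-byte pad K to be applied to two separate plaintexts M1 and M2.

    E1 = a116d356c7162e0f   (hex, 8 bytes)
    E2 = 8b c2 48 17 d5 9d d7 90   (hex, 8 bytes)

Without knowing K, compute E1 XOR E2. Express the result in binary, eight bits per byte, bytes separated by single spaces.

00101010 11010100 10011011 01000001 00010010 10001011 11111001 10011111

E1 ⊕ E2 = (M1 ⊕ K) ⊕ (M2 ⊕ K) = M1 ⊕ M2 — the shared key cancels under XOR.
a1 XOR 8b = 2a
16 XOR c2 = d4
d3 XOR 48 = 9b
56 XOR 17 = 41
c7 XOR d5 = 12
16 XOR 9d = 8b
2e XOR d7 = f9
0f XOR 90 = 9f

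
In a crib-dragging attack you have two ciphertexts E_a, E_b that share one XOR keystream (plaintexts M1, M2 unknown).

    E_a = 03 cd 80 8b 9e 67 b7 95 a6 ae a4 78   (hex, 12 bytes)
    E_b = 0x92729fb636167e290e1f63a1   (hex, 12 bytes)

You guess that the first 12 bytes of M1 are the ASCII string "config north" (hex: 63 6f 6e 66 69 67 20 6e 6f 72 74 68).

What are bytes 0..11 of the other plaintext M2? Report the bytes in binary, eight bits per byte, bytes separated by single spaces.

First, E_a ⊕ E_b = (M1 ⊕ K) ⊕ (M2 ⊕ K) = M1 ⊕ M2, so the key drops out. Then M2 = (M1 ⊕ M2) ⊕ M1 over the first 12 bytes.
byte 0: (03 ^ 92) ^ 63 = 91 ^ 63 = f2
byte 1: (cd ^ 72) ^ 6f = bf ^ 6f = d0
byte 2: (80 ^ 9f) ^ 6e = 1f ^ 6e = 71
byte 3: (8b ^ b6) ^ 66 = 3d ^ 66 = 5b
byte 4: (9e ^ 36) ^ 69 = a8 ^ 69 = c1
byte 5: (67 ^ 16) ^ 67 = 71 ^ 67 = 16
byte 6: (b7 ^ 7e) ^ 20 = c9 ^ 20 = e9
byte 7: (95 ^ 29) ^ 6e = bc ^ 6e = d2
byte 8: (a6 ^ 0e) ^ 6f = a8 ^ 6f = c7
byte 9: (ae ^ 1f) ^ 72 = b1 ^ 72 = c3
byte 10: (a4 ^ 63) ^ 74 = c7 ^ 74 = b3
byte 11: (78 ^ a1) ^ 68 = d9 ^ 68 = b1

11110010 11010000 01110001 01011011 11000001 00010110 11101001 11010010 11000111 11000011 10110011 10110001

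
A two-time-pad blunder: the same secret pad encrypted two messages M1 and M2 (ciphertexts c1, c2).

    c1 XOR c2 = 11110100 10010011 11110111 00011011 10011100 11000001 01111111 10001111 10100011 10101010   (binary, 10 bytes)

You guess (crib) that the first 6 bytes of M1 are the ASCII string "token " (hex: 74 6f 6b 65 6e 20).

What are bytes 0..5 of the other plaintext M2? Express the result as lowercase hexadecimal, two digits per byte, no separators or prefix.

Since c1 ⊕ c2 = M1 ⊕ M2, XORing with the guessed M1 bytes yields the corresponding M2 bytes: M2 = (c1 ⊕ c2) ⊕ M1.
f4 XOR 74 = 80
93 XOR 6f = fc
f7 XOR 6b = 9c
1b XOR 65 = 7e
9c XOR 6e = f2
c1 XOR 20 = e1

80fc9c7ef2e1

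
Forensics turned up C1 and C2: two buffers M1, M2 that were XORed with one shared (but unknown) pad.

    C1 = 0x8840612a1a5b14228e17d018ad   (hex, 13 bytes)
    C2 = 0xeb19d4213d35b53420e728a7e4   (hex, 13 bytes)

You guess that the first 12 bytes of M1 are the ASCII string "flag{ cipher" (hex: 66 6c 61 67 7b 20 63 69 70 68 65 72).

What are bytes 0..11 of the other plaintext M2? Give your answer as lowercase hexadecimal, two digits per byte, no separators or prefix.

First, C1 ⊕ C2 = (M1 ⊕ K) ⊕ (M2 ⊕ K) = M1 ⊕ M2, so the key drops out. Then M2 = (M1 ⊕ M2) ⊕ M1 over the first 12 bytes.
byte 0: (88 ⊕ eb) ⊕ 66 = 63 ⊕ 66 = 05
byte 1: (40 ⊕ 19) ⊕ 6c = 59 ⊕ 6c = 35
byte 2: (61 ⊕ d4) ⊕ 61 = b5 ⊕ 61 = d4
byte 3: (2a ⊕ 21) ⊕ 67 = 0b ⊕ 67 = 6c
byte 4: (1a ⊕ 3d) ⊕ 7b = 27 ⊕ 7b = 5c
byte 5: (5b ⊕ 35) ⊕ 20 = 6e ⊕ 20 = 4e
byte 6: (14 ⊕ b5) ⊕ 63 = a1 ⊕ 63 = c2
byte 7: (22 ⊕ 34) ⊕ 69 = 16 ⊕ 69 = 7f
byte 8: (8e ⊕ 20) ⊕ 70 = ae ⊕ 70 = de
byte 9: (17 ⊕ e7) ⊕ 68 = f0 ⊕ 68 = 98
byte 10: (d0 ⊕ 28) ⊕ 65 = f8 ⊕ 65 = 9d
byte 11: (18 ⊕ a7) ⊕ 72 = bf ⊕ 72 = cd

0535d46c5c4ec27fde989dcd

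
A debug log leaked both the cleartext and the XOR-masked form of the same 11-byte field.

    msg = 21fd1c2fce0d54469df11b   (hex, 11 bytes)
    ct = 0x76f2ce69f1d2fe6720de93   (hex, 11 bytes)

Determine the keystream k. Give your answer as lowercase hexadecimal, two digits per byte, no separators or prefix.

Since ct = msg ⊕ k, XORing both sides with msg gives k = msg ⊕ ct.
byte 0: 21 ⊕ 76 = 57
byte 1: fd ⊕ f2 = 0f
byte 2: 1c ⊕ ce = d2
byte 3: 2f ⊕ 69 = 46
byte 4: ce ⊕ f1 = 3f
byte 5: 0d ⊕ d2 = df
byte 6: 54 ⊕ fe = aa
byte 7: 46 ⊕ 67 = 21
byte 8: 9d ⊕ 20 = bd
byte 9: f1 ⊕ de = 2f
byte 10: 1b ⊕ 93 = 88

570fd2463fdfaa21bd2f88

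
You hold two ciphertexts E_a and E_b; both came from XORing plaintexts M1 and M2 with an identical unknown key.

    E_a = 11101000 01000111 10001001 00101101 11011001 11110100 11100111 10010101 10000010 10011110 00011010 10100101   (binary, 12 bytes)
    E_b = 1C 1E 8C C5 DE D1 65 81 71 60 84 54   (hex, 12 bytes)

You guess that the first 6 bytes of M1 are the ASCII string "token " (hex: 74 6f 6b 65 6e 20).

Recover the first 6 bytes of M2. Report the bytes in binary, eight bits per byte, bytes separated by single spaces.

First, E_a ⊕ E_b = (M1 ⊕ K) ⊕ (M2 ⊕ K) = M1 ⊕ M2, so the key drops out. Then M2 = (M1 ⊕ M2) ⊕ M1 over the first 6 bytes.
byte 0: (e8 ^ 1c) ^ 74 = f4 ^ 74 = 80
byte 1: (47 ^ 1e) ^ 6f = 59 ^ 6f = 36
byte 2: (89 ^ 8c) ^ 6b = 05 ^ 6b = 6e
byte 3: (2d ^ c5) ^ 65 = e8 ^ 65 = 8d
byte 4: (d9 ^ de) ^ 6e = 07 ^ 6e = 69
byte 5: (f4 ^ d1) ^ 20 = 25 ^ 20 = 05

10000000 00110110 01101110 10001101 01101001 00000101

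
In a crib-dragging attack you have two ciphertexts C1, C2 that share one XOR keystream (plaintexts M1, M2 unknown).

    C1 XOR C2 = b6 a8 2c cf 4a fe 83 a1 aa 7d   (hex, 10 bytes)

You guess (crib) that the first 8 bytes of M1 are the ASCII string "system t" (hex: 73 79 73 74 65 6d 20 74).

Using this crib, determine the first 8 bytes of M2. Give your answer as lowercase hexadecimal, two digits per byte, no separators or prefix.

c5d15fbb2f93a3d5

Since C1 ⊕ C2 = M1 ⊕ M2, XORing with the guessed M1 bytes yields the corresponding M2 bytes: M2 = (C1 ⊕ C2) ⊕ M1.
b6 ^ 73 = c5
a8 ^ 79 = d1
2c ^ 73 = 5f
cf ^ 74 = bb
4a ^ 65 = 2f
fe ^ 6d = 93
83 ^ 20 = a3
a1 ^ 74 = d5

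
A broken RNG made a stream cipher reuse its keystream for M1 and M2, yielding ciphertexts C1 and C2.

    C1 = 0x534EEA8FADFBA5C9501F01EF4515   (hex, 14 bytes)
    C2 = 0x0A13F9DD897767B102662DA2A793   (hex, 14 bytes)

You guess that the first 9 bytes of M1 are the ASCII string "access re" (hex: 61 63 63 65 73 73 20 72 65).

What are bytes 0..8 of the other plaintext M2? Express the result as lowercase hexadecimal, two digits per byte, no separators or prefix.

383e703757ffe20a37

First, C1 ⊕ C2 = (M1 ⊕ K) ⊕ (M2 ⊕ K) = M1 ⊕ M2, so the key drops out. Then M2 = (M1 ⊕ M2) ⊕ M1 over the first 9 bytes.
byte 0: (53 xor 0a) xor 61 = 59 xor 61 = 38
byte 1: (4e xor 13) xor 63 = 5d xor 63 = 3e
byte 2: (ea xor f9) xor 63 = 13 xor 63 = 70
byte 3: (8f xor dd) xor 65 = 52 xor 65 = 37
byte 4: (ad xor 89) xor 73 = 24 xor 73 = 57
byte 5: (fb xor 77) xor 73 = 8c xor 73 = ff
byte 6: (a5 xor 67) xor 20 = c2 xor 20 = e2
byte 7: (c9 xor b1) xor 72 = 78 xor 72 = 0a
byte 8: (50 xor 02) xor 65 = 52 xor 65 = 37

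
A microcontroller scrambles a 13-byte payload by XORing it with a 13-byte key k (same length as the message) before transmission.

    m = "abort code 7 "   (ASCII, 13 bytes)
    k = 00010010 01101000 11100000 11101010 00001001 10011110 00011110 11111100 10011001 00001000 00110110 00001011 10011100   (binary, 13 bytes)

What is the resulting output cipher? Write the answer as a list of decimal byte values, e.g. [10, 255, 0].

01100001 XOR 00010010 = 01110011
01100010 XOR 01101000 = 00001010
01101111 XOR 11100000 = 10001111
01110010 XOR 11101010 = 10011000
01110100 XOR 00001001 = 01111101
00100000 XOR 10011110 = 10111110
01100011 XOR 00011110 = 01111101
01101111 XOR 11111100 = 10010011
01100100 XOR 10011001 = 11111101
01100101 XOR 00001000 = 01101101
00100000 XOR 00110110 = 00010110
00110111 XOR 00001011 = 00111100
00100000 XOR 10011100 = 10111100

[115, 10, 143, 152, 125, 190, 125, 147, 253, 109, 22, 60, 188]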